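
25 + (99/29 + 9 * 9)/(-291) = 24.71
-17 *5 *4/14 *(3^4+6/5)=-13974/7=-1996.29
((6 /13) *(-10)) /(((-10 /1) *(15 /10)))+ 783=783.31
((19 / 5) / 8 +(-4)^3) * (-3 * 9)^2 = -46309.72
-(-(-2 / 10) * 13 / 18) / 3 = -13 / 270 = -0.05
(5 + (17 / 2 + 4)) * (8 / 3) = 140 / 3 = 46.67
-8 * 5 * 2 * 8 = -640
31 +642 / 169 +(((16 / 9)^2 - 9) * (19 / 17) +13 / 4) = 29342605 / 930852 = 31.52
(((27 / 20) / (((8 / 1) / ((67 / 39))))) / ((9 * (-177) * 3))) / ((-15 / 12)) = 0.00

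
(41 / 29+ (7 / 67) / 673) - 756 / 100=-200920421 / 32690975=-6.15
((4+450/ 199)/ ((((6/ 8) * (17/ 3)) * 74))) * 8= 19936/ 125171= 0.16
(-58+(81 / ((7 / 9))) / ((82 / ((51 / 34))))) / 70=-64397 / 80360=-0.80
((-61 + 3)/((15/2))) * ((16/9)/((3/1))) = -1856/405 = -4.58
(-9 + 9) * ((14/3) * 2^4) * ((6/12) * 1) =0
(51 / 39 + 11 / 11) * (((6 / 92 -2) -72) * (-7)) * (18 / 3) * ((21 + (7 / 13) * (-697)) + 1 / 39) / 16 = -4934119785 / 31096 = -158673.78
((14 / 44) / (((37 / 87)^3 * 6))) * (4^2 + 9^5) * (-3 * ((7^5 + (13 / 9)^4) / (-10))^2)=-139407130476290869455956 / 403786214595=-345249851127.58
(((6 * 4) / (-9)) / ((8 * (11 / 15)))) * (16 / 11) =-80 / 121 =-0.66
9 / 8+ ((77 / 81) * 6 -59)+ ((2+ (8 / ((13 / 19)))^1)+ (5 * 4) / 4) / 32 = -579427 / 11232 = -51.59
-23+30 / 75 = -113 / 5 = -22.60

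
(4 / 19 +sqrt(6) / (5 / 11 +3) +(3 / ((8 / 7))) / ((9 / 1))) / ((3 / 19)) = 229 / 72 +11 * sqrt(6) / 6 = 7.67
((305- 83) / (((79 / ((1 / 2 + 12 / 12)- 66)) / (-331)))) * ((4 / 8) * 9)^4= 31096443429 / 1264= 24601616.64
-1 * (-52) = 52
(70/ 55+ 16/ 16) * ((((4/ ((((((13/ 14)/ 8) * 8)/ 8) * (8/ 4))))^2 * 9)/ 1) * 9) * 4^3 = 6502809600/ 1859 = 3498014.85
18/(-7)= -18/7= -2.57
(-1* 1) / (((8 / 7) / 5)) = -35 / 8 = -4.38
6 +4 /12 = 19 /3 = 6.33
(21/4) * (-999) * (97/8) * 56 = -14244741/4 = -3561185.25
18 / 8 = 9 / 4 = 2.25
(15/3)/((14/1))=5/14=0.36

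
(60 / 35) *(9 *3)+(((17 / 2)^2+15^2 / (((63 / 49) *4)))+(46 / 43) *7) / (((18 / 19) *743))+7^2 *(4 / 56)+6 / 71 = 1589315249 / 31757306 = 50.05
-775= -775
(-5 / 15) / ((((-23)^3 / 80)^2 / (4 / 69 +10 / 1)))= -4441600 / 30643429023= -0.00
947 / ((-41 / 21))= -19887 / 41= -485.05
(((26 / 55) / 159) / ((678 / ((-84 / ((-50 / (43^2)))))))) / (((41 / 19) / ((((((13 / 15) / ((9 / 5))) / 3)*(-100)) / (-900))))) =83119946 / 738396536625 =0.00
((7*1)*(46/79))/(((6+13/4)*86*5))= 644/628445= 0.00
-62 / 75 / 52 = -31 / 1950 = -0.02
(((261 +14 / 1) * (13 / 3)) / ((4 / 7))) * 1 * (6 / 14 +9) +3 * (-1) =39319 / 2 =19659.50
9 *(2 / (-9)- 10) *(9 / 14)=-414 / 7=-59.14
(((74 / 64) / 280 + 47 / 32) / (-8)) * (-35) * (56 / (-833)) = -0.43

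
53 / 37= 1.43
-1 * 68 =-68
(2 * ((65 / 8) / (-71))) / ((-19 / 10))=325 / 2698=0.12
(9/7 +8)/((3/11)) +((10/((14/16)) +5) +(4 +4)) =1228/21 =58.48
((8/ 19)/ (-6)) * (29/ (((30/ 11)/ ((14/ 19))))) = -8932/ 16245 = -0.55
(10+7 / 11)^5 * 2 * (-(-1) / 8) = 21924480357 / 644204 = 34033.44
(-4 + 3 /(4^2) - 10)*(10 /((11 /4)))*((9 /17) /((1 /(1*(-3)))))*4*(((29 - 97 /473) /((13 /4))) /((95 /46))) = 135328320 /98857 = 1368.93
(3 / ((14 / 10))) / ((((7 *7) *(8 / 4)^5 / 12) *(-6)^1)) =-15 / 5488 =-0.00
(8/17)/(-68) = -2/289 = -0.01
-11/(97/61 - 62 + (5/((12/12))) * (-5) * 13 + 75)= 671/18935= 0.04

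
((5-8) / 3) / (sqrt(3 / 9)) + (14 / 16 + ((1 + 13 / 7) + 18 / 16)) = 34 / 7-sqrt(3) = 3.13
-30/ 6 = -5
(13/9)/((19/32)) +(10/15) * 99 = 11702/171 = 68.43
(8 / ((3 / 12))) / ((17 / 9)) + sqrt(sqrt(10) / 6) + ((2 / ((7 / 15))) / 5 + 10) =2^(3 / 4) * sqrt(3) * 5^(1 / 4) / 6 + 3308 / 119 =28.52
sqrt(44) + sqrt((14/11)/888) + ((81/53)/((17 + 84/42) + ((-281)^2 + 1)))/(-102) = -9/47441254 + sqrt(8547)/2442 + 2* sqrt(11) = 6.67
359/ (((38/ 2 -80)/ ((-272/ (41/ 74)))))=7225952/ 2501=2889.23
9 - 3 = 6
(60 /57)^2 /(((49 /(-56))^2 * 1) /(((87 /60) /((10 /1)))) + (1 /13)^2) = 15683200 /74819777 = 0.21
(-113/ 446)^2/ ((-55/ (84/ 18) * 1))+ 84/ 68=343102459/ 278979690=1.23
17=17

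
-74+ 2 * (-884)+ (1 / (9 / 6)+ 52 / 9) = -16520 / 9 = -1835.56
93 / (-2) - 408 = -909 / 2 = -454.50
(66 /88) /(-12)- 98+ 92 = -97 /16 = -6.06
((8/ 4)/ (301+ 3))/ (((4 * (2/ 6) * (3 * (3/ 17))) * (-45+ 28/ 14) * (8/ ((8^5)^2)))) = -71303168/ 2451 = -29091.46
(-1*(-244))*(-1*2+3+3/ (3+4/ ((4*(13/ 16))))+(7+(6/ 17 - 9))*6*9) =-19901128/ 935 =-21284.63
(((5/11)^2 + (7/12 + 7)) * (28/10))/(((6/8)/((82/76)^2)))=133096537/3931290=33.86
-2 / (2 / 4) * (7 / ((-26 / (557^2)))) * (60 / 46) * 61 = 7948579380 / 299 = 26583877.53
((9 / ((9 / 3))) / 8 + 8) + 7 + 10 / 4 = 143 / 8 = 17.88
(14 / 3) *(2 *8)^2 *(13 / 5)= 46592 / 15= 3106.13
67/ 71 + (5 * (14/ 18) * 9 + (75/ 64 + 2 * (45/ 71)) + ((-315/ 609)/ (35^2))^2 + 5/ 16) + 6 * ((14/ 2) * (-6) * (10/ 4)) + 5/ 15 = -406681043557237/ 688157332800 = -590.97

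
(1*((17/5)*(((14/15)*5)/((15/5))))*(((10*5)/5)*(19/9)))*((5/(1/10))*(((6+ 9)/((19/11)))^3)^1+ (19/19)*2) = 3656479.08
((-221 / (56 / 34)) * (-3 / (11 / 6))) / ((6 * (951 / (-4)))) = -3757 / 24409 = -0.15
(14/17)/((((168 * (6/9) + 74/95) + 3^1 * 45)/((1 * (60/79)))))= 79800/31612877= 0.00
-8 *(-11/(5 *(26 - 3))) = 88/115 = 0.77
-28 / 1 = -28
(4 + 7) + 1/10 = 111/10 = 11.10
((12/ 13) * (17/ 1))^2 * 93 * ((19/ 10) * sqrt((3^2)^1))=130536.34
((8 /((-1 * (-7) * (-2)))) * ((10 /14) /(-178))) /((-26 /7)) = -5 /8099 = -0.00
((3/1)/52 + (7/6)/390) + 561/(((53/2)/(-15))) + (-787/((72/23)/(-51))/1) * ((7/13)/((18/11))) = 5806469297/1488240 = 3901.57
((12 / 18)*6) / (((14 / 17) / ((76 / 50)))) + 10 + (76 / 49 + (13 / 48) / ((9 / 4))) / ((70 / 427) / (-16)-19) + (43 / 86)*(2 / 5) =5368089931 / 306836775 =17.49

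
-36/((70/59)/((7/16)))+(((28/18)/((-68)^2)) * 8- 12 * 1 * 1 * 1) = -2629331/104040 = -25.27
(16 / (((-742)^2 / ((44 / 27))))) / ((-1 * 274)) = -88 / 509134059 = -0.00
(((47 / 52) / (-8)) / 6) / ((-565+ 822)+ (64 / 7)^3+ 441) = -0.00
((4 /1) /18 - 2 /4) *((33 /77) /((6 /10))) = -0.20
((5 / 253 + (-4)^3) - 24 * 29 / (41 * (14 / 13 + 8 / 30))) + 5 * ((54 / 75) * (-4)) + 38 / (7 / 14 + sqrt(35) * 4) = -1385075728059 / 15212471285 + 608 * sqrt(35) / 2239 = -89.44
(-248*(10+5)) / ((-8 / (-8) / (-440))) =1636800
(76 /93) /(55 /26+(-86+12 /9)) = -1976 /199609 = -0.01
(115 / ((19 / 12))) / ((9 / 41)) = 18860 / 57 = 330.88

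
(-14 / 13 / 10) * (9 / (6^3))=-7 / 1560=-0.00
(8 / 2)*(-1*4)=-16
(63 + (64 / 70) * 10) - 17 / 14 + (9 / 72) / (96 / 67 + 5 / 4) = 357218 / 5033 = 70.98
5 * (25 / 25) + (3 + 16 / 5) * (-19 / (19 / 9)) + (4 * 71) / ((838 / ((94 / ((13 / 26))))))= 27054 / 2095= 12.91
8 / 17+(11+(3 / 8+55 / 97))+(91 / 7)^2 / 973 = 161555279 / 12835816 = 12.59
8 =8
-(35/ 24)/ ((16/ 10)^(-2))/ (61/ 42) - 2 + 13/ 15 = -3389/ 915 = -3.70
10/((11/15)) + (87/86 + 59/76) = 15.42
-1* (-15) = 15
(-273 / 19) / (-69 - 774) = 91 / 5339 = 0.02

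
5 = 5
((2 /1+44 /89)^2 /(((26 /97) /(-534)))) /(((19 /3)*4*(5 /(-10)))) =21512466 /21983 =978.60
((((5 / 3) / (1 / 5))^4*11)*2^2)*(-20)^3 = -137500000000 / 81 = -1697530864.20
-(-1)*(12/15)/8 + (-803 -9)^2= 6593441/10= 659344.10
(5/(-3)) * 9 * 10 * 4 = -600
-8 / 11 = -0.73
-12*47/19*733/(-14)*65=13435890/133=101021.73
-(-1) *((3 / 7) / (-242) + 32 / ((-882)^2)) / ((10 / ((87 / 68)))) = -138881 / 627525360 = -0.00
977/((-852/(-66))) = 10747/142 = 75.68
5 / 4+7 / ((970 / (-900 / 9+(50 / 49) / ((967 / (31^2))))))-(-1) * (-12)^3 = -4536963951 / 2626372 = -1727.46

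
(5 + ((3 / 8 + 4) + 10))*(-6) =-465 / 4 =-116.25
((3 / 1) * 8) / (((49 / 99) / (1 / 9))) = 264 / 49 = 5.39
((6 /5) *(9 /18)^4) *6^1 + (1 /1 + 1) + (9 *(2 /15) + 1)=93 /20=4.65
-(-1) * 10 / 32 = 5 / 16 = 0.31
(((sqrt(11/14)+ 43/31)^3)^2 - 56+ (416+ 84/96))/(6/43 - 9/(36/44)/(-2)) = 9396437114179 * sqrt(154)/9525204829210+ 22510747633422787/295281349705510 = 88.48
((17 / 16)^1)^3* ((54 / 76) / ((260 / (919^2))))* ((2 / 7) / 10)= 112031861211 / 1416396800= 79.10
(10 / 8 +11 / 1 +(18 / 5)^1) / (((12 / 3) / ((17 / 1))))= 5389 / 80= 67.36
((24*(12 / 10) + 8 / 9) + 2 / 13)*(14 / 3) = 139.27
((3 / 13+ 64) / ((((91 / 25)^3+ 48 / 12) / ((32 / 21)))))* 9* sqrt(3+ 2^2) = 44.62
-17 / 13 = -1.31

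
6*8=48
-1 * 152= -152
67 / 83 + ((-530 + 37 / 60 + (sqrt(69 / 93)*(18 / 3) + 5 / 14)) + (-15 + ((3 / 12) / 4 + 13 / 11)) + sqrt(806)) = -831302387 / 1533840 + 6*sqrt(713) / 31 + sqrt(806) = -508.42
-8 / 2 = -4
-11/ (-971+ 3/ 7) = 77/ 6794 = 0.01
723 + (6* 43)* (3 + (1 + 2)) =2271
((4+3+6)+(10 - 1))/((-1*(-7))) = 22/7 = 3.14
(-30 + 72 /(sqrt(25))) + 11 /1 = -23 /5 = -4.60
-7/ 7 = -1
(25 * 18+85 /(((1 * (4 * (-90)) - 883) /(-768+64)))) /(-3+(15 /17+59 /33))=-6315738 /4181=-1510.58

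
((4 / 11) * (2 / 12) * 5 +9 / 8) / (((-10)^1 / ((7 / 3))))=-2639 / 7920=-0.33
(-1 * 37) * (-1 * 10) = 370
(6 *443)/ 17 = 2658/ 17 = 156.35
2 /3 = 0.67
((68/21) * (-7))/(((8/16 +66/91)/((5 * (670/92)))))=-10364900/15387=-673.61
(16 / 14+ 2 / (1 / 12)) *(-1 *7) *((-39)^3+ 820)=10295824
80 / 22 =40 / 11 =3.64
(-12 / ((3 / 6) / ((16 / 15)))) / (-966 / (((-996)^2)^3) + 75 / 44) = -229090687193012502528 / 15253730059904055145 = -15.02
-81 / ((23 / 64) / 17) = -88128 / 23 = -3831.65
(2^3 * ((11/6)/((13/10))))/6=220/117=1.88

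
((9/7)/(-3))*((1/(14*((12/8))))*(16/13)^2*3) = -768/8281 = -0.09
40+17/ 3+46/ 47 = 6577/ 141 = 46.65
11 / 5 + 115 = 586 / 5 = 117.20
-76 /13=-5.85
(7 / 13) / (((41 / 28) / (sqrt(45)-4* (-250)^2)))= -49000000 / 533+588* sqrt(5) / 533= -91929.99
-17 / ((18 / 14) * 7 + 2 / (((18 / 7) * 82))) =-12546 / 6649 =-1.89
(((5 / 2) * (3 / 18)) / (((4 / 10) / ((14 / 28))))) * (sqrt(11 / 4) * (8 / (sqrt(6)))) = 25 * sqrt(66) / 72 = 2.82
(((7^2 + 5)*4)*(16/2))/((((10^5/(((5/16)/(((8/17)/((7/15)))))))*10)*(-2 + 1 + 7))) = 357/4000000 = 0.00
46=46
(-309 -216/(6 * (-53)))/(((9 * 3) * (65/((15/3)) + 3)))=-5447/7632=-0.71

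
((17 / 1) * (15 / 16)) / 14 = 1.14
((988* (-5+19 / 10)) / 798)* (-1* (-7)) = -403 / 15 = -26.87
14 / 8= 7 / 4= 1.75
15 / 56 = 0.27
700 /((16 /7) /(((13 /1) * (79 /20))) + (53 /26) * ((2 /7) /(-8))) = -40258400 /1627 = -24743.95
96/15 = 6.40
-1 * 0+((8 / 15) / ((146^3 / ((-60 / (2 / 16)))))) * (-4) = 128 / 389017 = 0.00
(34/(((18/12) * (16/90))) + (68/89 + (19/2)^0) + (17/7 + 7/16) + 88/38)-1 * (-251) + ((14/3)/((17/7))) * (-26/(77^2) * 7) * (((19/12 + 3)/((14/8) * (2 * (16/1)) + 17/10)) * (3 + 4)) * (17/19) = 4169682711833/10818639216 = 385.42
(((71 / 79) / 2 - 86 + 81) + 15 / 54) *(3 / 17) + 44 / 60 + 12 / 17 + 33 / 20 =62723 / 26860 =2.34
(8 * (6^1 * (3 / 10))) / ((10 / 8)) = 288 / 25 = 11.52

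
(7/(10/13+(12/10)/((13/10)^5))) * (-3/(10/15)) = -28.83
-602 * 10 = -6020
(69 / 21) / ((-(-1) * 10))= 23 / 70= 0.33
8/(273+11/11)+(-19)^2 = 49461/137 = 361.03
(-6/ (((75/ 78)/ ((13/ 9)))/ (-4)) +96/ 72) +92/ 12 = 3379/ 75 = 45.05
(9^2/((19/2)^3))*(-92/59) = -0.15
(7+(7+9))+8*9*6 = 455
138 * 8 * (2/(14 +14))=552/7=78.86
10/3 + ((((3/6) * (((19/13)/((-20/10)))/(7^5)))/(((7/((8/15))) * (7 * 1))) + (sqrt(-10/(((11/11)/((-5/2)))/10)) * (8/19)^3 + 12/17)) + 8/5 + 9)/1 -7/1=2560 * sqrt(10)/6859 + 6951800762/910015015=8.82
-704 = -704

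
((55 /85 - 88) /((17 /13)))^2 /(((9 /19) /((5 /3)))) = 1311292125 /83521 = 15700.15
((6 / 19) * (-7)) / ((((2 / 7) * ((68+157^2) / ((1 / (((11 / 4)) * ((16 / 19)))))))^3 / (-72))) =0.00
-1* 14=-14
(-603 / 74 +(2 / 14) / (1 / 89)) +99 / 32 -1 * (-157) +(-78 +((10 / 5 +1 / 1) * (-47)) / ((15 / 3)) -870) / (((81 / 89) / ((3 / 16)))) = -13596589 / 372960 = -36.46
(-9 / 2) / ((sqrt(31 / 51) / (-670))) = 3015*sqrt(1581) / 31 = 3867.15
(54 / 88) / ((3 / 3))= 27 / 44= 0.61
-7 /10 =-0.70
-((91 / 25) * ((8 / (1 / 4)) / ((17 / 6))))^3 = -5333691138048 / 76765625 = -69480.20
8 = 8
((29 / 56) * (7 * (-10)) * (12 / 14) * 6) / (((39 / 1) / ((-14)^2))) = -12180 / 13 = -936.92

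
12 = 12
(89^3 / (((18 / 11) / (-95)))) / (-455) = 147338521 / 1638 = 89950.26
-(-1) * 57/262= 57/262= 0.22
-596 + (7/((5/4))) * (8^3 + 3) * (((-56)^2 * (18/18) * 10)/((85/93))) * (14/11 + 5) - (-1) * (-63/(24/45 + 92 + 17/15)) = 32616642045941/52547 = 620713685.77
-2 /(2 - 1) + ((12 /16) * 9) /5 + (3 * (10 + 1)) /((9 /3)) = 207 /20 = 10.35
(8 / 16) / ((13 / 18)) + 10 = 139 / 13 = 10.69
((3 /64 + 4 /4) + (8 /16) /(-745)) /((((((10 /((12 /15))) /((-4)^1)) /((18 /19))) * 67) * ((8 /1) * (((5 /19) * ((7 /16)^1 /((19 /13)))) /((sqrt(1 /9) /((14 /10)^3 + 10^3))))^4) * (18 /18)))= -2189743980800000 /11669576252416501066103000727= -0.00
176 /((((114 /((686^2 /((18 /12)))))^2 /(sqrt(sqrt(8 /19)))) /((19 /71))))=38977064758016 * 38^(3 /4) /2076111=287340113.25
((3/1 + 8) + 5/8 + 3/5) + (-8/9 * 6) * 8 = -3653/120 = -30.44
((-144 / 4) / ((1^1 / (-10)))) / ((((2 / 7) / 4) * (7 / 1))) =720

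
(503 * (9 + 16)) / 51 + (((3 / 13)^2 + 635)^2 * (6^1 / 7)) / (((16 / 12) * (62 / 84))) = 15872027015777 / 45154941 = 351501.45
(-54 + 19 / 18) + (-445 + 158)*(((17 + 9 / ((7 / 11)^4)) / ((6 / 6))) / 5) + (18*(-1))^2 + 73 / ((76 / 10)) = -1127692451 / 293265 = -3845.30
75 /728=0.10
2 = 2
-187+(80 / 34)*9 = -2819 / 17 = -165.82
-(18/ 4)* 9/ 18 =-9/ 4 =-2.25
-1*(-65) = 65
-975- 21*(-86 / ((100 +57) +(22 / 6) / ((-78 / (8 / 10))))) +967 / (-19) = -1769740226 / 1744637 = -1014.39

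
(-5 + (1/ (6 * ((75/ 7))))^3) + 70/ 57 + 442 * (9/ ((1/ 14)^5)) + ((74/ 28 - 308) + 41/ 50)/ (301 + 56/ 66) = 258283747226362826025859/ 120723584625000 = 2139463867.22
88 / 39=2.26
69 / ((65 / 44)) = 3036 / 65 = 46.71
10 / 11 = 0.91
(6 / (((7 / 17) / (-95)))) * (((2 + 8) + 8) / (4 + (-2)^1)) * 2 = -174420 / 7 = -24917.14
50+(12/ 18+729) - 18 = 2285/ 3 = 761.67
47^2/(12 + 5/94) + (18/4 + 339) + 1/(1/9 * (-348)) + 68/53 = 3678077019/6965684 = 528.03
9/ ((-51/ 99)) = -297/ 17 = -17.47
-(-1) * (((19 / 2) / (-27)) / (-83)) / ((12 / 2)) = 19 / 26892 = 0.00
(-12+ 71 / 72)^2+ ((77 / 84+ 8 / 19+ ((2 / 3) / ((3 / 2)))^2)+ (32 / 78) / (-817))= 6763507325 / 55059264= 122.84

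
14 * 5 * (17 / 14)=85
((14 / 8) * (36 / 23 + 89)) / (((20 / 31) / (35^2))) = 110742695 / 368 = 300931.24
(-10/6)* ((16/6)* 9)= -40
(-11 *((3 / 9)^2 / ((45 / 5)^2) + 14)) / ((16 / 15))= -561385 / 3888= -144.39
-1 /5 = -0.20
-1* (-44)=44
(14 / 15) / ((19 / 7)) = 98 / 285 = 0.34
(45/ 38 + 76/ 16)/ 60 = 451/ 4560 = 0.10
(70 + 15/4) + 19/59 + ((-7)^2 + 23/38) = 554569/4484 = 123.68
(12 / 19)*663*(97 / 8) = 192933 / 38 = 5077.18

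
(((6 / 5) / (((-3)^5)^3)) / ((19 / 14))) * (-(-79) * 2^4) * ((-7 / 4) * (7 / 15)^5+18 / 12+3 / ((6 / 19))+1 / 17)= -5034954108016 / 5865788341265625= -0.00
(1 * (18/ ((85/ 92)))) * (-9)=-14904/ 85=-175.34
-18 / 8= -9 / 4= -2.25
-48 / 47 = -1.02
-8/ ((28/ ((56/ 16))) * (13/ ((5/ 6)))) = -5/ 78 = -0.06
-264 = -264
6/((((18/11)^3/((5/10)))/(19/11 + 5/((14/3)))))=52151/27216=1.92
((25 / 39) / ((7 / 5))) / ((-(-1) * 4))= 0.11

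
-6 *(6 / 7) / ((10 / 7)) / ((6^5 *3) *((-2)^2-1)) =-1 / 19440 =-0.00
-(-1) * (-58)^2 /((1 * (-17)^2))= 3364 /289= 11.64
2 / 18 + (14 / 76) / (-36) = 145 / 1368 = 0.11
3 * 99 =297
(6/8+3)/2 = 15/8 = 1.88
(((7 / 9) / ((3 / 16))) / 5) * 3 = 112 / 45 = 2.49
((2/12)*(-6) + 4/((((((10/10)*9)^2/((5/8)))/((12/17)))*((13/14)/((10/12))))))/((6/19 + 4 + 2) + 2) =-333469/2828358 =-0.12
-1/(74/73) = -73/74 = -0.99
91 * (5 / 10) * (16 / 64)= 91 / 8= 11.38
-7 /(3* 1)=-7 /3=-2.33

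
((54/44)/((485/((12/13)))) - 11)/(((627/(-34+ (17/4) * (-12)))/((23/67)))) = 298232513/582706839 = 0.51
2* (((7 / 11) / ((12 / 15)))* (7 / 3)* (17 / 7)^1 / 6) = 595 / 396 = 1.50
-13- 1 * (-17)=4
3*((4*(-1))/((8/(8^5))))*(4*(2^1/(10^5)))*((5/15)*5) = -4096/625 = -6.55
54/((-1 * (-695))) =54/695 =0.08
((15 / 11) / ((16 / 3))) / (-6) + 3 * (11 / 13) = 11421 / 4576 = 2.50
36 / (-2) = -18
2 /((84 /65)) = 65 /42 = 1.55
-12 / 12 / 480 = -1 / 480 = -0.00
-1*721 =-721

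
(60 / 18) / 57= 10 / 171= 0.06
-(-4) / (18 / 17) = 34 / 9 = 3.78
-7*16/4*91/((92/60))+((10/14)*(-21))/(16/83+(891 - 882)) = -29190495/17549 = -1663.37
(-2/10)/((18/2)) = -1/45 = -0.02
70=70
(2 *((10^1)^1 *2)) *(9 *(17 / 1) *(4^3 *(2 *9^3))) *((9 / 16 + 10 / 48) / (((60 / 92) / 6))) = 4049834112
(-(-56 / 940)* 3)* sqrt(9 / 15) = 0.14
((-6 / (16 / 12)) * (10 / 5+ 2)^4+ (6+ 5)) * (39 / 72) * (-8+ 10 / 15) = 163163 / 36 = 4532.31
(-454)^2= 206116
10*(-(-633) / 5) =1266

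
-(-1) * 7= 7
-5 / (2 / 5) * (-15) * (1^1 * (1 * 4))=750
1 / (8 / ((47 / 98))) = 0.06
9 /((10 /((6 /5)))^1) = 27 /25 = 1.08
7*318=2226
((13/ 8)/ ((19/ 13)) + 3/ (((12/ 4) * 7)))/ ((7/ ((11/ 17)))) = 14685/ 126616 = 0.12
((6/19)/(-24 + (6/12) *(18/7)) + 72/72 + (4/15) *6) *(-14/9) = -182294/45315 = -4.02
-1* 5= -5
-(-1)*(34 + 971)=1005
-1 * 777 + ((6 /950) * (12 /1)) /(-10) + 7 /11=-20282698 /26125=-776.37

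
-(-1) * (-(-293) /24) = 12.21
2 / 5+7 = 37 / 5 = 7.40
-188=-188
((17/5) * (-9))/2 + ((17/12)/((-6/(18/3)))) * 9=-561/20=-28.05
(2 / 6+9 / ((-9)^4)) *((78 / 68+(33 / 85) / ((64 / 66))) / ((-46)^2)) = 3721 / 15202080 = 0.00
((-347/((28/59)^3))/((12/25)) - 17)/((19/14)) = -1786141033/357504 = -4996.14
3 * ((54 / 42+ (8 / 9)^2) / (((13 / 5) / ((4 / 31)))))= 23540 / 76167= 0.31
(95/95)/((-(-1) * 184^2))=1/33856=0.00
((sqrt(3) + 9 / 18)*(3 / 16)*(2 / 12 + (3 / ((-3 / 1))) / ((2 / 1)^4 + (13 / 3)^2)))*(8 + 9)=0.98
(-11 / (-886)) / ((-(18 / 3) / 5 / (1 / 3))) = -55 / 15948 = -0.00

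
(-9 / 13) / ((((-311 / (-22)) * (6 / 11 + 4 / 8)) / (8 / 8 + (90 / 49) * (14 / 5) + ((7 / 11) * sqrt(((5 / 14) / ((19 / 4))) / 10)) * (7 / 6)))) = -187308 / 650923 - 462 * sqrt(133) / 1766791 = -0.29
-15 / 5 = -3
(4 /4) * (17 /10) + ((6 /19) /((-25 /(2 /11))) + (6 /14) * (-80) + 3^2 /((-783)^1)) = -207464881 /6364050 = -32.60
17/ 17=1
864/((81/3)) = 32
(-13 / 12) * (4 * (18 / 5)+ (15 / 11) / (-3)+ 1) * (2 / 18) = -1781 / 990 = -1.80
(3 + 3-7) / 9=-1 / 9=-0.11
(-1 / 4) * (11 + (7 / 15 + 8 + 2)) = -161 / 30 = -5.37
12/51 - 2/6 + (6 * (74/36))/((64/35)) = 21695/3264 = 6.65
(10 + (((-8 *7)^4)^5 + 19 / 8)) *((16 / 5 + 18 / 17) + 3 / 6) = 595386590000871404540960070623844972763 / 1360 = 437784257353581915103647100000000000.00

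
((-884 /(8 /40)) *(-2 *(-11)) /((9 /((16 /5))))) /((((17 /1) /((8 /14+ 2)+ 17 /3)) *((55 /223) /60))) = -256781824 /63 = -4075901.97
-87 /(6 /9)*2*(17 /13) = -4437 /13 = -341.31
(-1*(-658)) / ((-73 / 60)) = -39480 / 73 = -540.82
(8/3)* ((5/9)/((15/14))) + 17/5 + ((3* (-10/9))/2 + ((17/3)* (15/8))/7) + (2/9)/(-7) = 4.60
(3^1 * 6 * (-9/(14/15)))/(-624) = 405/1456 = 0.28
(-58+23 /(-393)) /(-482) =22817 /189426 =0.12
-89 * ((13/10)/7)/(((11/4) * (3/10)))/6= -2314/693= -3.34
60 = 60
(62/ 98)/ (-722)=-31/ 35378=-0.00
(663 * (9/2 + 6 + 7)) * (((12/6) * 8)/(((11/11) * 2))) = 92820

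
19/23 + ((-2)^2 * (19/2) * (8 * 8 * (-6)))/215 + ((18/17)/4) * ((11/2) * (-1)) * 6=-12740719/168130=-75.78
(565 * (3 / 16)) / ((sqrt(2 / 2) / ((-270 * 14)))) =-1601775 / 4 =-400443.75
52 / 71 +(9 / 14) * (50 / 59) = 37451 / 29323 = 1.28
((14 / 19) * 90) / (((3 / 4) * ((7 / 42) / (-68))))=-685440 / 19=-36075.79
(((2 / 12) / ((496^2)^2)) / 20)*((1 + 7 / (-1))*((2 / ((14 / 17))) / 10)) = -17 / 84733421158400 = -0.00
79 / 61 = 1.30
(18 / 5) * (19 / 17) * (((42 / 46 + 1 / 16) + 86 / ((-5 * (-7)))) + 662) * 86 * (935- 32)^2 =7341114864118203 / 39100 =187752298315.04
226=226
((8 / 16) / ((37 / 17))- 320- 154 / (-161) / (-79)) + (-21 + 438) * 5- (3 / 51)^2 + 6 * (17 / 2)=70575107363 / 38858362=1816.21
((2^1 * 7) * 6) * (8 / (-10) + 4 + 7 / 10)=1638 / 5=327.60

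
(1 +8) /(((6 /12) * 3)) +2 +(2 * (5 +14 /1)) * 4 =160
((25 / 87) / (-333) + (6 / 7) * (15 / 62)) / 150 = 129827 / 94300605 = 0.00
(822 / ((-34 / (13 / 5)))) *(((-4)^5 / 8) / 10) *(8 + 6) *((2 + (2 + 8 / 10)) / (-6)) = -19149312 / 2125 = -9011.44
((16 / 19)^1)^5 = 1048576 / 2476099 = 0.42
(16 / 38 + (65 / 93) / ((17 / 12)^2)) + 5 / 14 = 2684433 / 2383094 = 1.13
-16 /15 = -1.07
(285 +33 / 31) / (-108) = -739 / 279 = -2.65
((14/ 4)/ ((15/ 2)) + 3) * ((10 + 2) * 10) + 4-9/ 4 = 1671/ 4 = 417.75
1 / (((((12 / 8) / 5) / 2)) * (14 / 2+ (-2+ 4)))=20 / 27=0.74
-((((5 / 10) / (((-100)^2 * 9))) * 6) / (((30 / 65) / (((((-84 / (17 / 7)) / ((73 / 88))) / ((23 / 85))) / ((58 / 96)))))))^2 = -12569100544 / 37043960640625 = -0.00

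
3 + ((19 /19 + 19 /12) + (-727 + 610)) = -1337 /12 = -111.42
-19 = -19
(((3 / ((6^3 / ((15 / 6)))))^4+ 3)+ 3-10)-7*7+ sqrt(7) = -50.35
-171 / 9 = -19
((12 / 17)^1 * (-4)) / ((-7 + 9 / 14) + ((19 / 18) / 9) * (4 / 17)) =0.45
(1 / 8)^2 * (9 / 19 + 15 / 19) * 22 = 33 / 76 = 0.43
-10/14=-5/7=-0.71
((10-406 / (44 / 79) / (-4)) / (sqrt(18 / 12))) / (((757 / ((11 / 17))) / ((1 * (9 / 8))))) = 50751 * sqrt(6) / 823616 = 0.15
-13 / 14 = -0.93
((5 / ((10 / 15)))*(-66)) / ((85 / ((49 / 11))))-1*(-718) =11765 / 17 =692.06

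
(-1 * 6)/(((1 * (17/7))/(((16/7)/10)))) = -48/85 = -0.56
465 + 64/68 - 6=7819/17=459.94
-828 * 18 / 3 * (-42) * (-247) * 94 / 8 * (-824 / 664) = 62373903228 / 83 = 751492809.98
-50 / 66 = -25 / 33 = -0.76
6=6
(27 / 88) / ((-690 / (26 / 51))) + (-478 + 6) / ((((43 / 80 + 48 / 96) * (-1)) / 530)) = 3443002108763 / 14279320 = 241118.07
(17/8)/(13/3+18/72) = 51/110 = 0.46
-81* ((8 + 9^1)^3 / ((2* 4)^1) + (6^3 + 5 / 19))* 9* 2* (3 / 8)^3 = -2484368577 / 38912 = -63845.82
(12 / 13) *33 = 396 / 13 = 30.46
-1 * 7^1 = -7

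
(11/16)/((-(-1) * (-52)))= -11/832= -0.01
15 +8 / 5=16.60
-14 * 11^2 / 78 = -847 / 39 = -21.72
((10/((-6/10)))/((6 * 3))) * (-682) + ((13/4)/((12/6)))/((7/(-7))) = 136049/216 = 629.86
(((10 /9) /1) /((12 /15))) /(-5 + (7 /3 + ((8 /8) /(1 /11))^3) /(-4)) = -5 /1218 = -0.00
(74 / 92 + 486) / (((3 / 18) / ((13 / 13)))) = 2920.83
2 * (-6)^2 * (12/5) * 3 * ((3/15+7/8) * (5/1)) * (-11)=-153252/5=-30650.40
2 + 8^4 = 4098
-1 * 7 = -7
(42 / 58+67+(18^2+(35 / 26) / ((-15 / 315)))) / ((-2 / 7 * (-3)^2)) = -1918315 / 13572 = -141.34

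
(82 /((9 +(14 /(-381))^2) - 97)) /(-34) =5951601 /217157524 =0.03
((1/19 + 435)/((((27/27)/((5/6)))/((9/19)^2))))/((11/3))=1673865/75449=22.19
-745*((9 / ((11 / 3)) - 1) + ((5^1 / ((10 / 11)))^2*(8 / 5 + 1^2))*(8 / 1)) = -5168214 / 11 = -469837.64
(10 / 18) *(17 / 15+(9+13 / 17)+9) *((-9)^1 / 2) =-2537 / 51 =-49.75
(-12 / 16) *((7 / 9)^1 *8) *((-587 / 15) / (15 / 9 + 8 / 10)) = 74.04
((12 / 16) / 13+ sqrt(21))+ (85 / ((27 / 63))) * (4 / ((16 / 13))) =sqrt(21)+ 25141 / 39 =649.22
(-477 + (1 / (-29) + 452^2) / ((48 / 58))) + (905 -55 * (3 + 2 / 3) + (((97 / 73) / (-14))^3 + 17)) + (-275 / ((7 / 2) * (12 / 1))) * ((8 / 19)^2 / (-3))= 428513492243910469 / 1734093071676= 247111.01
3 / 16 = 0.19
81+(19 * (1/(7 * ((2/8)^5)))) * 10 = 195127/7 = 27875.29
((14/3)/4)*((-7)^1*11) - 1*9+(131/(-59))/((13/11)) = -463477/4602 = -100.71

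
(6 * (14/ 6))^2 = 196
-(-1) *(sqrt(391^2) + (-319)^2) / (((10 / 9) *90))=25538 / 25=1021.52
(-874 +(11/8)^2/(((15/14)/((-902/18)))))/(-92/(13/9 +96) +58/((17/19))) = -61986806393/4114272960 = -15.07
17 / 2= 8.50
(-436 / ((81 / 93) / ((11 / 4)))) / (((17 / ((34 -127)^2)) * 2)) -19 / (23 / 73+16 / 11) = -350201.02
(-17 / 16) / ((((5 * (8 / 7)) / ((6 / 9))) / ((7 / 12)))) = -833 / 11520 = -0.07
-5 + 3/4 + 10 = 23/4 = 5.75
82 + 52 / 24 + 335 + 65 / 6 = 430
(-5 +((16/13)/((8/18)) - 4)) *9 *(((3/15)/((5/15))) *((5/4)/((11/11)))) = -2187/52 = -42.06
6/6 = 1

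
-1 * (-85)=85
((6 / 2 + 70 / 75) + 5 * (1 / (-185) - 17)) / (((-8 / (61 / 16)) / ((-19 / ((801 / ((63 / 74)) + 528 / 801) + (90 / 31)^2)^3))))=-100748900166192126733209759 / 117618382387857515589576659870720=-0.00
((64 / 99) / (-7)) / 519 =-64 / 359667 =-0.00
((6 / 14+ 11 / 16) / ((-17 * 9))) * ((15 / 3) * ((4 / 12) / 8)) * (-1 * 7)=0.01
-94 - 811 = -905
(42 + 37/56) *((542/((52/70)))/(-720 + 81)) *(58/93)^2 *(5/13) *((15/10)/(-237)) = 13611984475/295148474244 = 0.05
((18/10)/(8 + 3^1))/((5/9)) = 0.29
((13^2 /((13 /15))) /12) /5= 13 /4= 3.25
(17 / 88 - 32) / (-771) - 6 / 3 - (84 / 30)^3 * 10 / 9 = -26.35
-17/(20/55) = -187/4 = -46.75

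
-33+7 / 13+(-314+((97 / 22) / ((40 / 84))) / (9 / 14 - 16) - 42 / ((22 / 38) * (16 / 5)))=-369.73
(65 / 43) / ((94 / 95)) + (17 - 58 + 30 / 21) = -1076409 / 28294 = -38.04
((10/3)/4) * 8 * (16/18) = 160/27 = 5.93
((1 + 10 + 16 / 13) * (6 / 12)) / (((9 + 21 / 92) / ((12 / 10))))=14628 / 18395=0.80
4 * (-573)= -2292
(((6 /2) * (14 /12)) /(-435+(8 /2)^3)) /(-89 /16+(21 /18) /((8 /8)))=24 /11183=0.00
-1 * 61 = -61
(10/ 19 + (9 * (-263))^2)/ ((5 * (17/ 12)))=1277413212/ 1615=790967.93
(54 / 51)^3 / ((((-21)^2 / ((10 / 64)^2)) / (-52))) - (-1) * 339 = 2611488651 / 7703584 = 339.00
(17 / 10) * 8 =68 / 5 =13.60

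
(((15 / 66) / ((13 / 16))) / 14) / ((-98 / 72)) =-720 / 49049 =-0.01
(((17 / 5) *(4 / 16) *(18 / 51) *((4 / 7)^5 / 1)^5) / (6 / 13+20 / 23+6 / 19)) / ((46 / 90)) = 938578309841682432 / 3136759501394013902987573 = 0.00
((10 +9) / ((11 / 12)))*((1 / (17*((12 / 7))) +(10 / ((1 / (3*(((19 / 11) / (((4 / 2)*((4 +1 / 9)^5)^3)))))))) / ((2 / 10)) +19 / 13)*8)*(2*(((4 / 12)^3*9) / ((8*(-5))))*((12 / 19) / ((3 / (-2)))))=232809529163144669668937679056 / 133750299769492396902800869695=1.74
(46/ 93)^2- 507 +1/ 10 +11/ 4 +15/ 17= -1479219599/ 2940660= -503.02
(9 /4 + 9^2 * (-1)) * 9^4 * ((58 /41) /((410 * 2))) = -11986947 /13448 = -891.36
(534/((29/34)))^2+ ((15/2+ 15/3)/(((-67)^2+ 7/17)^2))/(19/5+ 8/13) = 44084808160879087529/112472047908864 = 391962.35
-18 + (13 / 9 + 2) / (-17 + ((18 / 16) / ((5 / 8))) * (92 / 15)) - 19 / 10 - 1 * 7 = -368479 / 13410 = -27.48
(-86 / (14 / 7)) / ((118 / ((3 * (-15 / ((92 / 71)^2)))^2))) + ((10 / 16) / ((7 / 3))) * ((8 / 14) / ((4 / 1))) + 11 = -103851131332243 / 414218409472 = -250.72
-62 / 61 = -1.02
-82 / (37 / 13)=-1066 / 37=-28.81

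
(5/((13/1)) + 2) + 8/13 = 3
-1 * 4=-4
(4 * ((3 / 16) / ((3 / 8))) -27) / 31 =-25 / 31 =-0.81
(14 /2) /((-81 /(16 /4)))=-28 /81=-0.35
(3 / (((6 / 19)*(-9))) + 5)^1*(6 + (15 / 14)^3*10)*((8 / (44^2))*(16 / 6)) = 594199 / 747054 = 0.80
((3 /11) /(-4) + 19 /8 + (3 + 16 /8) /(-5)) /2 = 115 /176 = 0.65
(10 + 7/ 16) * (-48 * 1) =-501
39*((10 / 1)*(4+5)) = 3510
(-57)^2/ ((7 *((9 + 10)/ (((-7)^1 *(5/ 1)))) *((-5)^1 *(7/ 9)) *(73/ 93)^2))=13310811/ 37303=356.83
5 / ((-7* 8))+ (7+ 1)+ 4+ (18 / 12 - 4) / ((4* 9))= 746 / 63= 11.84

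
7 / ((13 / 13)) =7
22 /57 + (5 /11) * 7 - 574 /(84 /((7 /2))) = -51035 /2508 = -20.35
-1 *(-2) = 2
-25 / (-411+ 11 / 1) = 1 / 16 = 0.06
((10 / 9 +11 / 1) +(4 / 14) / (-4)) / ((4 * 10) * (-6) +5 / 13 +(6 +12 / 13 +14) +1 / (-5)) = -98605 / 1792728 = -0.06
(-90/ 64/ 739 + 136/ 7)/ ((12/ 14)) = 3215813/ 141888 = 22.66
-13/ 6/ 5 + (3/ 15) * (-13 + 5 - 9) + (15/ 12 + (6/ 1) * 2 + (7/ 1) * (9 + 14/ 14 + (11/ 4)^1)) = 296/ 3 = 98.67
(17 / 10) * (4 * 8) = 272 / 5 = 54.40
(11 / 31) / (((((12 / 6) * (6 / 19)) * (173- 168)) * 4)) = 0.03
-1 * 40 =-40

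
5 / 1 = 5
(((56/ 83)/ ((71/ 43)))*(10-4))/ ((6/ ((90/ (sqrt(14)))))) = 15480*sqrt(14)/ 5893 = 9.83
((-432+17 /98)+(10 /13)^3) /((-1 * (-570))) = -92876843 /122724420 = -0.76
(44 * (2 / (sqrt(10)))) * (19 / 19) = 44 * sqrt(10) / 5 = 27.83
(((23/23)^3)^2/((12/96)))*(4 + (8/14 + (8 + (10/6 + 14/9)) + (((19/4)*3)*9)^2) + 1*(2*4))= 16603631/126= 131774.85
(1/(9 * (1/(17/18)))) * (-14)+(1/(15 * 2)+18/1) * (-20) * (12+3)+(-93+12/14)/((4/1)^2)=-49145093/9072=-5417.23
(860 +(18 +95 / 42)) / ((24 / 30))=184855 / 168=1100.33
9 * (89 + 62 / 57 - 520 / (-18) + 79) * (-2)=-67708 / 19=-3563.58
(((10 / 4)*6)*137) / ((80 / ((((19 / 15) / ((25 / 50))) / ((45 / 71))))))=184813 / 1800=102.67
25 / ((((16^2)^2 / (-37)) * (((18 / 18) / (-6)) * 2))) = 2775 / 65536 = 0.04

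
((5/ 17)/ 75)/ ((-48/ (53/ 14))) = -53/ 171360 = -0.00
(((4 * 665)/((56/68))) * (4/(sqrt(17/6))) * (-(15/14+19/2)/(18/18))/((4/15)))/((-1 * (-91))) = -210900 * sqrt(102)/637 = -3343.78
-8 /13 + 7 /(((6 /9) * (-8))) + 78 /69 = -3815 /4784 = -0.80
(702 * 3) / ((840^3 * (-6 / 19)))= -247 / 21952000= -0.00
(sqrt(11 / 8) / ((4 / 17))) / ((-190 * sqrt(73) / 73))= -17 * sqrt(1606) / 3040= -0.22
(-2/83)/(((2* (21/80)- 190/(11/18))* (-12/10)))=-2200/34005681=-0.00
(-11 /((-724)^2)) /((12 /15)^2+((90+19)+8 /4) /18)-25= -6689797025 /267591848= -25.00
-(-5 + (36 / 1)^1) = -31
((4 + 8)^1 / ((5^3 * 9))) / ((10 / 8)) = 0.01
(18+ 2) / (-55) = -4 / 11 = -0.36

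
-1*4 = -4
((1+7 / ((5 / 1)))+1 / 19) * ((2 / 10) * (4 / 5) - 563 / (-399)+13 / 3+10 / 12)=31319161 / 1895250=16.53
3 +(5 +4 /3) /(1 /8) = 161 /3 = 53.67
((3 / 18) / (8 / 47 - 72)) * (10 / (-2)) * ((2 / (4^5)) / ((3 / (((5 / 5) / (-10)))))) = -47 / 62226432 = -0.00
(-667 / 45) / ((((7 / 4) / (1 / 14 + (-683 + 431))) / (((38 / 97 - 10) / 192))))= -548134597 / 5133240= -106.78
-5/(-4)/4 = 5/16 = 0.31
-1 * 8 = -8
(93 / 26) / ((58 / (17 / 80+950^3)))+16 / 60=3827322020251 / 72384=52875248.95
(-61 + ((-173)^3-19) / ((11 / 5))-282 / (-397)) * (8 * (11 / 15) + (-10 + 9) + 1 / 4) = -631073451643 / 52404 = -12042467.21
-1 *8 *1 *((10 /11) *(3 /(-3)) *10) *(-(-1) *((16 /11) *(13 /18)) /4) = 20800 /1089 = 19.10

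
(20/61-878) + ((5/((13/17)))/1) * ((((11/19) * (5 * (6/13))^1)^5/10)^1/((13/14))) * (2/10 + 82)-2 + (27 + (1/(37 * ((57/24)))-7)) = -215059049072823320224/350673566220528031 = -613.27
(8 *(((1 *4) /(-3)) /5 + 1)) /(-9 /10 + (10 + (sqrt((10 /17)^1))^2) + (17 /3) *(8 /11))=32912 /77471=0.42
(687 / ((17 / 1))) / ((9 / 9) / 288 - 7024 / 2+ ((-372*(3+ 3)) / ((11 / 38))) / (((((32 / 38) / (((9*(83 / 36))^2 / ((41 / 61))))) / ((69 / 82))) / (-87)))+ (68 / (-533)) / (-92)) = 273477008376 / 2905794142745161727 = 0.00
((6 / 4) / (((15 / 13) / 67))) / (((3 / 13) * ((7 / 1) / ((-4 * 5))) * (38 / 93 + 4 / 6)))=-351013 / 350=-1002.89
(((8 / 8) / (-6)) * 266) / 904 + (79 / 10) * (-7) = -750533 / 13560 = -55.35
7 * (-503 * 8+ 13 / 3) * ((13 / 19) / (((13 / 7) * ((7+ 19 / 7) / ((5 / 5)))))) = -4136237 / 3876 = -1067.14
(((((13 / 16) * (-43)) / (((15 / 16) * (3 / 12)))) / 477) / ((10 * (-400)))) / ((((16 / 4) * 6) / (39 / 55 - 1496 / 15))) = -9133501 / 28333800000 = -0.00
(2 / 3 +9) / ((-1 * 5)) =-29 / 15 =-1.93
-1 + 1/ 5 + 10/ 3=38/ 15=2.53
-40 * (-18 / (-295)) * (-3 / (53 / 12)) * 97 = 502848 / 3127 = 160.81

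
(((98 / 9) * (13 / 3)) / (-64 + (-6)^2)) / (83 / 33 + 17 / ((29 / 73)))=-29029 / 780480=-0.04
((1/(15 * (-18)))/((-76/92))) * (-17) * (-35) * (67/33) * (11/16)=183379/49248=3.72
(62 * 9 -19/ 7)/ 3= 3887/ 21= 185.10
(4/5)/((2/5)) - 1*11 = -9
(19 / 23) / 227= 19 / 5221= 0.00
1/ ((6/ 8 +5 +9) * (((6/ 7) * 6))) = 7/ 531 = 0.01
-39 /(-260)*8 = 6 /5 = 1.20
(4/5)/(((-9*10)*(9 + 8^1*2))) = -2/5625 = -0.00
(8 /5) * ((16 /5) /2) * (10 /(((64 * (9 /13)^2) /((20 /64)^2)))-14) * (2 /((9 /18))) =-143.03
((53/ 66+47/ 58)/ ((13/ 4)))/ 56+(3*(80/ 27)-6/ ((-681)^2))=119785994270/ 13462518069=8.90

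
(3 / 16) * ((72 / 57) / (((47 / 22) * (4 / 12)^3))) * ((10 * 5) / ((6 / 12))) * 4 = 1069200 / 893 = 1197.31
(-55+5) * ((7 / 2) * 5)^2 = -30625 / 2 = -15312.50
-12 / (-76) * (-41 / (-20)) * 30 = 369 / 38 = 9.71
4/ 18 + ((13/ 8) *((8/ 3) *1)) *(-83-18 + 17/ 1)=-363.78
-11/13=-0.85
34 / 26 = 17 / 13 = 1.31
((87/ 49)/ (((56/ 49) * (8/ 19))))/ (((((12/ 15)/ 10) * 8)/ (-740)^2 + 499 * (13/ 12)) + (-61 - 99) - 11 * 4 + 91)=4243044375/ 491703731344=0.01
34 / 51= 2 / 3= 0.67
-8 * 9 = -72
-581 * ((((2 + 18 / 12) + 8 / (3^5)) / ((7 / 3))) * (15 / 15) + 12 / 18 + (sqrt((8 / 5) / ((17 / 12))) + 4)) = -581747 / 162 - 2324 * sqrt(510) / 85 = -4208.48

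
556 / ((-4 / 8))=-1112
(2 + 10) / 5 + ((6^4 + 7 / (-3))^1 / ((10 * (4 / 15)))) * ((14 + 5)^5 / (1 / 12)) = 144146103309 / 10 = 14414610330.90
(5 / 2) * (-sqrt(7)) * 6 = -15 * sqrt(7) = -39.69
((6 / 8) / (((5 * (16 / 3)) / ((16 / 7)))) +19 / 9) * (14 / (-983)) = -2741 / 88470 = -0.03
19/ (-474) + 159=75347/ 474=158.96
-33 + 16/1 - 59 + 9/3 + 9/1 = -64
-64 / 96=-2 / 3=-0.67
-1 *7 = -7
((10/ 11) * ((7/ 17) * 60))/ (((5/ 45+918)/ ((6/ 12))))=18900/ 1545181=0.01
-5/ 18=-0.28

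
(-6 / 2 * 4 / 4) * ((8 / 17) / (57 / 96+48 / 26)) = -9984 / 17255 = -0.58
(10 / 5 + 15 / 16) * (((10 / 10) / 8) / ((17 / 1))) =47 / 2176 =0.02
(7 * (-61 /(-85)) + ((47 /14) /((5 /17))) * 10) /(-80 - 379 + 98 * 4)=-1.78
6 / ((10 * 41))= 3 / 205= 0.01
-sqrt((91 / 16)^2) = -91 / 16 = -5.69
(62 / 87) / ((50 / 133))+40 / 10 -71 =-141602 / 2175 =-65.10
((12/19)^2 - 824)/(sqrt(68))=-148660*sqrt(17)/6137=-99.88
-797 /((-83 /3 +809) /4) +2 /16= -3.96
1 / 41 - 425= -17424 / 41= -424.98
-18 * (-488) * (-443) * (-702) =2731701024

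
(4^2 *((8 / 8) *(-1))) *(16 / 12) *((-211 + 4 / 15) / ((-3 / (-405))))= 606912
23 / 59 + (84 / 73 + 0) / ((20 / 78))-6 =-24173 / 21535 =-1.12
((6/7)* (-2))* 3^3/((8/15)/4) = -2430/7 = -347.14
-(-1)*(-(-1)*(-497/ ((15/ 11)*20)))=-5467/ 300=-18.22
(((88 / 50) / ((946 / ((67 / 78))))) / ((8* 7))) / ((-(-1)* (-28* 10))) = -0.00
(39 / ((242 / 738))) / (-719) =-14391 / 86999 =-0.17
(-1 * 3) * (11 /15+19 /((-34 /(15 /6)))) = 677 /340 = 1.99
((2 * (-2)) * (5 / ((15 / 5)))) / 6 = -1.11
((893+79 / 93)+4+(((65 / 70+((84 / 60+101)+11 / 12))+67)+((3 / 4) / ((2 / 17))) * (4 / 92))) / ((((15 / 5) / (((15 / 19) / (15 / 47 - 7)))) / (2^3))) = -10034001847 / 29776306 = -336.98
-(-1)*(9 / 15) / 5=3 / 25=0.12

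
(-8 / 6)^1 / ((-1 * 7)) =4 / 21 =0.19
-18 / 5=-3.60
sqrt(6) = 2.45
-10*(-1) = 10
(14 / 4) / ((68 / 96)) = 84 / 17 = 4.94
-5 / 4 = -1.25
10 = 10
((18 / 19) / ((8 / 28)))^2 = 3969 / 361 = 10.99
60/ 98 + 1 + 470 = 23109/ 49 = 471.61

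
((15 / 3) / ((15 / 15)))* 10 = 50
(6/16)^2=9/64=0.14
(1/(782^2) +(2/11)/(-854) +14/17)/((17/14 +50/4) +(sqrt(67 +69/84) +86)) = 1650658284402/198552048172973- 7094519847 * sqrt(1477)/397104096345946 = 0.01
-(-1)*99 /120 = 33 /40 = 0.82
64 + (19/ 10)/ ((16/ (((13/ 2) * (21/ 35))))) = 103141/ 1600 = 64.46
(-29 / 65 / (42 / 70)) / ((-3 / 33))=319 / 39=8.18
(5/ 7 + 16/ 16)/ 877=0.00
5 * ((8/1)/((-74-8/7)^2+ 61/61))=392/55345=0.01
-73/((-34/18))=657/17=38.65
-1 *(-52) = 52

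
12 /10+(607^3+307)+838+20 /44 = 12300732931 /55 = 223649689.65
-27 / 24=-9 / 8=-1.12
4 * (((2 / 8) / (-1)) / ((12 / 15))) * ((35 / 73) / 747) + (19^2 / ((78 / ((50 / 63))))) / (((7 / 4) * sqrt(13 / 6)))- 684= -149196991 / 218124 + 36100 * sqrt(78) / 223587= -682.57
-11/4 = -2.75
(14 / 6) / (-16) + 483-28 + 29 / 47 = 1027543 / 2256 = 455.47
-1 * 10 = -10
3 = 3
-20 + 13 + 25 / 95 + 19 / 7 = -535 / 133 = -4.02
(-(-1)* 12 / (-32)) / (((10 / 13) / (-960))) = 468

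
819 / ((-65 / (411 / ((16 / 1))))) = -25893 / 80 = -323.66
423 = 423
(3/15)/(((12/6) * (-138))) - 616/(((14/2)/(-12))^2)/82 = -8743967/396060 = -22.08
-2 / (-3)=2 / 3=0.67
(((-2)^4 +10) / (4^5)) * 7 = 91 / 512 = 0.18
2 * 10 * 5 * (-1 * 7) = -700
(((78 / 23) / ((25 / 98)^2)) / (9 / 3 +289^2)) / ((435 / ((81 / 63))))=11466 / 6217690625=0.00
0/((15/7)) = 0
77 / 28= 11 / 4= 2.75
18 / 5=3.60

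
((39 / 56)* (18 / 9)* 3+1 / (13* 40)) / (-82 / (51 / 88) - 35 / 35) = -776067 / 26451880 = -0.03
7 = 7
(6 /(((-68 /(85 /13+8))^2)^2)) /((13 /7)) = 26795786661 /3969377619584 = 0.01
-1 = -1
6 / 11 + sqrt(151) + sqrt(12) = 6 / 11 + 2*sqrt(3) + sqrt(151) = 16.30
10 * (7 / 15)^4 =4802 / 10125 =0.47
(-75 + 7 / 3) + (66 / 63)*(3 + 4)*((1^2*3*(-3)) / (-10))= -991 / 15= -66.07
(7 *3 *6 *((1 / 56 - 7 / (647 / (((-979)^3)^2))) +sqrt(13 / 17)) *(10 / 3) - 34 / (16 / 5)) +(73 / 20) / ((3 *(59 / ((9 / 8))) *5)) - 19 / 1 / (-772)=-23579945059745466718735172351 / 5893911200 +420 *sqrt(221) / 17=-4000729610542056445.31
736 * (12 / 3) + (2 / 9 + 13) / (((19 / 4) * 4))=2944.70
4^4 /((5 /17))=4352 /5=870.40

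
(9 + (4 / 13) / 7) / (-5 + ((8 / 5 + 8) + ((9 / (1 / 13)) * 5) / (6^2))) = 16460 / 37947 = 0.43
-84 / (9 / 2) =-56 / 3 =-18.67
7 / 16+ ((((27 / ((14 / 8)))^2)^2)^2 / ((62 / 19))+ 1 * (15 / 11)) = 30947553172563759779 / 31452754256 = 983937779.21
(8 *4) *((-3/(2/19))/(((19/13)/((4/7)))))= -356.57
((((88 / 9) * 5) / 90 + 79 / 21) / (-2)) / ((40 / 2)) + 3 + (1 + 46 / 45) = 111463 / 22680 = 4.91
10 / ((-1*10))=-1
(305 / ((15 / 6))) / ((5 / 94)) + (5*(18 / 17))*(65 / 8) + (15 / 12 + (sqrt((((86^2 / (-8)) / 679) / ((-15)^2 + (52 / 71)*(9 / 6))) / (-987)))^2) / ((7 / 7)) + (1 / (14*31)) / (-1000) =26509596584089052761 / 11339234676126000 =2337.86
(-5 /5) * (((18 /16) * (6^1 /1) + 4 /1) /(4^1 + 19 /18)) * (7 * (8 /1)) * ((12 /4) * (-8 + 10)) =-9288 /13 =-714.46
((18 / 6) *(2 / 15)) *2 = 4 / 5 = 0.80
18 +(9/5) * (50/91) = 1728/91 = 18.99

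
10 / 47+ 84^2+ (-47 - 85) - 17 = 324639 / 47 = 6907.21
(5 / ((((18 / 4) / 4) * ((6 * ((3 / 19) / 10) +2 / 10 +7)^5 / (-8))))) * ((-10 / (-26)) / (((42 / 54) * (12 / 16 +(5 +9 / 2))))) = -49521980000000 / 596336541269051583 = -0.00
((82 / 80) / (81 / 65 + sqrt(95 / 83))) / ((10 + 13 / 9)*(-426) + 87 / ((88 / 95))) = -0.00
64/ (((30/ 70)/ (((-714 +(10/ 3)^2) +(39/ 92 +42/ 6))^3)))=-50232240539.56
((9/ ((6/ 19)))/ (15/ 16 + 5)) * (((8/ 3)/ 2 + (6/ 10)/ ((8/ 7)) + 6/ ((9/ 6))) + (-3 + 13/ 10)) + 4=599/ 25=23.96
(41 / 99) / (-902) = -1 / 2178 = -0.00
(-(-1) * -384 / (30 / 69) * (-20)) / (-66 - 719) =-17664 / 785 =-22.50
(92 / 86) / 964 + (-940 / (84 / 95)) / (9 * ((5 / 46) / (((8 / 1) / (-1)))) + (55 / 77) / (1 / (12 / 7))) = -964.51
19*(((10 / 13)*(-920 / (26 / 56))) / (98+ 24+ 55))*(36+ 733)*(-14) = 52693110400 / 29913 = 1761545.50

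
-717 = -717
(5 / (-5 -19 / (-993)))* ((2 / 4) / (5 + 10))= -331 / 9892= -0.03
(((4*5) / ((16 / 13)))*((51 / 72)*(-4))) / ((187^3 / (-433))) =28145 / 9231816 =0.00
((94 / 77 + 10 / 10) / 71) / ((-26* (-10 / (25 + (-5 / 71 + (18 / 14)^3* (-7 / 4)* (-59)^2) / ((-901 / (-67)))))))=-2010652893063 / 17822213128720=-0.11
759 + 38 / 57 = 2279 / 3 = 759.67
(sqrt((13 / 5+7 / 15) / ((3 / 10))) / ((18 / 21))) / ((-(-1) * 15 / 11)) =77 * sqrt(23) / 135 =2.74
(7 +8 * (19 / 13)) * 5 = 1215 / 13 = 93.46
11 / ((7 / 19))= 29.86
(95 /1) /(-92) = -95 /92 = -1.03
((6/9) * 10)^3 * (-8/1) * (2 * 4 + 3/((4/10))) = -992000/27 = -36740.74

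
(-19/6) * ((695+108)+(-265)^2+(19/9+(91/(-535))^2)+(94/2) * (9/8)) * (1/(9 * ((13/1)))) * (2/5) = -27832966821533/36167391000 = -769.56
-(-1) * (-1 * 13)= -13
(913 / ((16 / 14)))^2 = 40844881 / 64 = 638201.27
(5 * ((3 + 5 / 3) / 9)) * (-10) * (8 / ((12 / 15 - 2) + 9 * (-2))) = 875 / 81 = 10.80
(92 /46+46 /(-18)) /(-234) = 5 /2106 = 0.00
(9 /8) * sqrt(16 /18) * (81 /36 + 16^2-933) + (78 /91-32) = -8097 * sqrt(2) /16-218 /7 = -746.82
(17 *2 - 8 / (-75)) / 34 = 1279 / 1275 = 1.00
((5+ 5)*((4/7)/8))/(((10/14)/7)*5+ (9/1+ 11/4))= 140/2403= 0.06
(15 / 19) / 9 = 5 / 57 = 0.09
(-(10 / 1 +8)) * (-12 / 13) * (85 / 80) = 459 / 26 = 17.65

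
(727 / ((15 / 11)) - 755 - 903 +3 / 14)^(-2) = 0.00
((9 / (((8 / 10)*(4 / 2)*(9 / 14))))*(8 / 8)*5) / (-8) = -175 / 32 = -5.47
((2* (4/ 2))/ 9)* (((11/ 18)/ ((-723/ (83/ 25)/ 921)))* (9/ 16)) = -280291/ 433800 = -0.65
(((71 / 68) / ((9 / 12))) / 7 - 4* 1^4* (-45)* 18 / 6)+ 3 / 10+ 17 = 1990271 / 3570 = 557.50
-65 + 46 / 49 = -3139 / 49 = -64.06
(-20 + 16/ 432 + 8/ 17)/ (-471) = 8947/ 216189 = 0.04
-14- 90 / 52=-409 / 26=-15.73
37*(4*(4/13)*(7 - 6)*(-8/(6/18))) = -14208/13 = -1092.92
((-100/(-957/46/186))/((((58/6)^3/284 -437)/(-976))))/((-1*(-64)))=33350432400/1061162113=31.43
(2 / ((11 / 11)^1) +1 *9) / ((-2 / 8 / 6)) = -264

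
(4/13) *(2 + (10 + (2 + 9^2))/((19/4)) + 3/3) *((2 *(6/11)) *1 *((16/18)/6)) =64/57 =1.12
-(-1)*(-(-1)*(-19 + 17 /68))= -75 /4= -18.75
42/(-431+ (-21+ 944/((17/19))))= 357/5126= 0.07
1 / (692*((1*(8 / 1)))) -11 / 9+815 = 40545673 / 49824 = 813.78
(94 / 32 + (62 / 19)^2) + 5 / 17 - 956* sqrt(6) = 1362887 / 98192 - 956* sqrt(6) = -2327.83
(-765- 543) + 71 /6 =-7777 /6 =-1296.17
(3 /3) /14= 1 /14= 0.07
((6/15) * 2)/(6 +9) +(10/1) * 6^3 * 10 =1620004/75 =21600.05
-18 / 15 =-6 / 5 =-1.20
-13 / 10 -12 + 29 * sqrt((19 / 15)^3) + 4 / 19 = -2487 / 190 + 551 * sqrt(285) / 225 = 28.25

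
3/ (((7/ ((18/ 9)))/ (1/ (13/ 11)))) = 66/ 91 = 0.73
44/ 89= 0.49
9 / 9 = 1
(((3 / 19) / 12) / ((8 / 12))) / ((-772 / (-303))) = 909 / 117344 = 0.01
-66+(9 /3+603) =540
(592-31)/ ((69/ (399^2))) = 29770587/ 23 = 1294373.35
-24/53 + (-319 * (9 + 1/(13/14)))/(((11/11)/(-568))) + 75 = 1258067419/689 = 1825932.39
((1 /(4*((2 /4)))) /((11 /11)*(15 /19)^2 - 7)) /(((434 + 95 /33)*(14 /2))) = -11913 /464631076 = -0.00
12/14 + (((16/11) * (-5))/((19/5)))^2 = 4.52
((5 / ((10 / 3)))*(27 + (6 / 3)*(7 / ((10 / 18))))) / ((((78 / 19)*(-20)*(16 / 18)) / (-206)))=4596993 / 20800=221.01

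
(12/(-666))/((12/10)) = -0.02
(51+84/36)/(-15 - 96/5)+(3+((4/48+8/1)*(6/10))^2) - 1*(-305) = 67708417/205200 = 329.96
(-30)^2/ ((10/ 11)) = 990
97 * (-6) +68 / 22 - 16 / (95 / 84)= -619744 / 1045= -593.06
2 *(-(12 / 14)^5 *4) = -62208 / 16807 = -3.70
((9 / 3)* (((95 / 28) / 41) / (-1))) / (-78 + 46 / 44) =3135 / 971782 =0.00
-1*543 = -543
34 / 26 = 17 / 13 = 1.31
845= 845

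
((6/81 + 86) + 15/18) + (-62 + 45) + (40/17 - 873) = -735079/918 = -800.74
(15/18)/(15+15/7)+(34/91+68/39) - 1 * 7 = -63347/13104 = -4.83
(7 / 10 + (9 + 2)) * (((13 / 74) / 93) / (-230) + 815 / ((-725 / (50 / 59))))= -100623277677 / 9027578200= -11.15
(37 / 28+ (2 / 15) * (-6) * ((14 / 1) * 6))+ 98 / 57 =-64.16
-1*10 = -10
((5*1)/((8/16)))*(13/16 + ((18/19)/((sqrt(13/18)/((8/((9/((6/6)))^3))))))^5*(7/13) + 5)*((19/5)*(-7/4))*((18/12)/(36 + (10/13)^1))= -482391/30592- 25690112*sqrt(26)/327295419768878067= -15.77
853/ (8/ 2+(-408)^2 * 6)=853/ 998788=0.00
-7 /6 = -1.17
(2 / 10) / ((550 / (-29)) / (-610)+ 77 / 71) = 125599 / 700590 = 0.18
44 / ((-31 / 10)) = -440 / 31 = -14.19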